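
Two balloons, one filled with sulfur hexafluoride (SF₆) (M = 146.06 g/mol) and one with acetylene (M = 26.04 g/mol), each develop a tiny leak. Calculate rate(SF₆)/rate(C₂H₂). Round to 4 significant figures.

0.4222

Graham's law gives rate_SF₆/rate_C₂H₂ = √(M_C₂H₂/M_SF₆) = √(26.04/146.06) = √0.1783 = 0.4222.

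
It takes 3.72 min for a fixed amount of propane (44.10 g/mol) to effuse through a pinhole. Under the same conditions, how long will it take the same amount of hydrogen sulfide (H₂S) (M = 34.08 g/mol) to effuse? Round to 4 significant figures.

Since effusion rate ∝ 1/√M, t_H₂S/t_C₃H₈ = √(M_H₂S/M_C₃H₈) = √(34.08/44.10) = √0.7728 = 0.8791.
So the time for H₂S is 3.72 × 0.8791 = 3.270 min.

3.270 min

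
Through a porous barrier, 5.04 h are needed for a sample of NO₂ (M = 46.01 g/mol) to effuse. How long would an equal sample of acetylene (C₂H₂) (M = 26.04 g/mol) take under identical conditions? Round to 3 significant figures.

3.79 h

Graham's law gives t_C₂H₂/t_NO₂ = √(M_C₂H₂/M_NO₂) = √(26.04/46.01) = √0.5660 = 0.7523.
So the time for C₂H₂ is 5.04 × 0.7523 = 3.79 h.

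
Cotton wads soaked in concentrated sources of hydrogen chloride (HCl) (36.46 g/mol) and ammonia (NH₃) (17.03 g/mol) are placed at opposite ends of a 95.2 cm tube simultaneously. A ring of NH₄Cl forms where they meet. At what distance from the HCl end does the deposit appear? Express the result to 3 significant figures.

38.6 cm

In equal time, each gas travels a distance ∝ its rate ∝ 1/√M, so d_HCl/d_NH₃ = √(M_NH₃/M_HCl) = √(17.03/36.46) = 0.6834.
With d_HCl + d_NH₃ = 95.2 cm, d_NH₃ = 95.2/(1 + 0.6834) = 56.55 cm.
d_HCl = 95.2 − 56.55 = 38.6 cm.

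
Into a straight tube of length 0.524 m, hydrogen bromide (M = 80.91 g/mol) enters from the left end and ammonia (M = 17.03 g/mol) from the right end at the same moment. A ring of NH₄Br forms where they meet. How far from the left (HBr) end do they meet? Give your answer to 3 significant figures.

The fronts meet when d_HBr + d_NH₃ = L with d_HBr/d_NH₃ = √(M_NH₃/M_HBr) (Graham's law). Here √(M_NH₃/M_HBr) = √(17.03/80.91) = 0.4588.
With d_HBr + d_NH₃ = 0.524 m, d_NH₃ = 0.524/(1 + 0.4588) = 0.3592 m.
d_HBr = 0.524 − 0.3592 = 0.165 m.

0.165 m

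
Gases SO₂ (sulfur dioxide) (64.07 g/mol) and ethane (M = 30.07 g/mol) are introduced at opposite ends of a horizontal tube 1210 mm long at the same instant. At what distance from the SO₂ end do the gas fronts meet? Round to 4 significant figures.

491.9 mm

Graham's law gives d_SO₂/d_C₂H₆ = rate_SO₂/rate_C₂H₆ = √(M_C₂H₆/M_SO₂) = √(30.07/64.07) = 0.6851.
With d_SO₂ + d_C₂H₆ = 1210 mm, d_C₂H₆ = 1210/(1 + 0.6851) = 718.1 mm.
d_SO₂ = 1210 − 718.1 = 491.9 mm.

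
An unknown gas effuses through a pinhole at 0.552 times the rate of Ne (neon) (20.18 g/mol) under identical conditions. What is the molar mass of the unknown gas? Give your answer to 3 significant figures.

Using Graham's law: rate_X/rate_Ne = √(M_Ne/M_X).
0.552 = √(20.18/M_X)
M_X = 20.18 / 0.552² = 20.18 / 0.3047 = 66.2 g/mol

66.2 g/mol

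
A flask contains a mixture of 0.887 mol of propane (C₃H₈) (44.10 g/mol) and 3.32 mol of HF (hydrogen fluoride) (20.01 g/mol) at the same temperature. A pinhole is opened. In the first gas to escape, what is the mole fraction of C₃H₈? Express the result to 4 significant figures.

0.1525

The effusion rate of species i is ∝ p_i/√M_i ∝ n_i/√M_i.
x_C₃H₈(eff) = (n_C₃H₈/√M_C₃H₈) / (n_C₃H₈/√M_C₃H₈ + n_HF/√M_HF)
= (0.887/√44.10) / (0.887/√44.10 + 3.32/√20.01) = 0.1336/(0.1336 + 0.7422) = 0.1525.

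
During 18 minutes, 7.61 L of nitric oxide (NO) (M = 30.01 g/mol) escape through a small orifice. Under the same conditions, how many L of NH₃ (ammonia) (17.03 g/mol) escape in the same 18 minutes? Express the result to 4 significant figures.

Using Graham's law: rate_NH₃/rate_NO = √(M_NO/M_NH₃) = √(30.01/17.03) = √1.762 = 1.327.
So the volume for NH₃ is 7.61 × 1.327 = 10.10 L.

10.10 L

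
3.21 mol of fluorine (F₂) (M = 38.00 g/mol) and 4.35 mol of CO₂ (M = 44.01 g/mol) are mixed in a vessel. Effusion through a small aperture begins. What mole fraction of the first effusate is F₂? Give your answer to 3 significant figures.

Each component's effusion rate ∝ (its partial pressure)·(1/√M) ∝ n_i/√M_i.
Mole fraction of F₂ in the effusate = (n_F₂/√M_F₂) / (n_F₂/√M_F₂ + n_CO₂/√M_CO₂)
= (3.21/√38.00) / (3.21/√38.00 + 4.35/√44.01) = 0.5207/(0.5207 + 0.6557) = 0.443.

0.443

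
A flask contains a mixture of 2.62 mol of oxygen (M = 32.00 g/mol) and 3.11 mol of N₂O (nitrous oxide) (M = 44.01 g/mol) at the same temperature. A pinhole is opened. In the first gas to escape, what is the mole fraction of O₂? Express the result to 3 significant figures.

0.497

Each component's effusion rate ∝ (its partial pressure)·(1/√M) ∝ n_i/√M_i.
x_O₂(eff) = (n_O₂/√M_O₂) / (n_O₂/√M_O₂ + n_N₂O/√M_N₂O)
= (2.62/√32.00) / (2.62/√32.00 + 3.11/√44.01) = 0.4632/(0.4632 + 0.4688) = 0.497.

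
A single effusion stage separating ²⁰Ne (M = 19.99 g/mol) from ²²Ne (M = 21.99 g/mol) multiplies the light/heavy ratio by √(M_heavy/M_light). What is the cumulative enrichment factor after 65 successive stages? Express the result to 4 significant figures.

After 65 stages the ratio has grown by (√(21.99/19.99))^65 = (21.99/19.99)^(65/2).
= 1.10005^(65/2) = 22.18.

22.18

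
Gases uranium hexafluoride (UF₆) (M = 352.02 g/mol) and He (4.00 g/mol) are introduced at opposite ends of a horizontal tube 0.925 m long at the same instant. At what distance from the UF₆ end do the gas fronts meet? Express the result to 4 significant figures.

In equal time, each gas travels a distance ∝ its rate ∝ 1/√M, so d_UF₆/d_He = √(M_He/M_UF₆) = √(4.00/352.02) = 0.1066.
With d_UF₆ + d_He = 0.925 m, d_He = 0.925/(1 + 0.1066) = 0.8359 m.
d_UF₆ = 0.925 − 0.8359 = 0.08910 m.

0.08910 m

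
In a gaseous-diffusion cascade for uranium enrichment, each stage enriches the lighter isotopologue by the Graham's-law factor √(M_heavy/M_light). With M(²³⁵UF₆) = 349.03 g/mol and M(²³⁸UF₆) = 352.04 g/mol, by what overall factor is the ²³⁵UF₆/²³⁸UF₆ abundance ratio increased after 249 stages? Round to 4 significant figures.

2.913

The single-stage factor is √(M_heavy/M_light), so 249 stages give [√(352.04/349.03)]^249 = (352.04/349.03)^(249/2).
= 1.00862^(249/2) = 2.913.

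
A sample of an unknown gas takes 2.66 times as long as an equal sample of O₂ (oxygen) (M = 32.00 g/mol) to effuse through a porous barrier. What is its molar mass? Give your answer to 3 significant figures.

226 g/mol

Graham's law gives t_X/t_O₂ = √(M_X/M_O₂).
2.66 = √(M_X/32.00)
M_X = 32.00 × 2.66² = 32.00 × 7.076 = 226 g/mol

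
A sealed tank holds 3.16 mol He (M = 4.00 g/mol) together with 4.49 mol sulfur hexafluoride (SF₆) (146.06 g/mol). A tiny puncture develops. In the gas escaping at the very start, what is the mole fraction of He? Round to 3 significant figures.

0.810

Rate_i ∝ x_i/√M_i (Graham's law weighted by mole fraction), so the effusate composition follows n_i/√M_i.
Mole fraction of He in the effusate = (n_He/√M_He) / (n_He/√M_He + n_SF₆/√M_SF₆)
= (3.16/√4.00) / (3.16/√4.00 + 4.49/√146.06) = 1.580/(1.580 + 0.3715) = 0.810.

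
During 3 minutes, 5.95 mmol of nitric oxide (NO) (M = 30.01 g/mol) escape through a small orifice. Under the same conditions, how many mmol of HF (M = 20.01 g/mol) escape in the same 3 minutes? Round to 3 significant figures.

7.29 mmol

Since effusion rate ∝ 1/√M, rate_HF/rate_NO = √(M_NO/M_HF) = √(30.01/20.01) = √1.500 = 1.225.
So the amount for HF is 5.95 × 1.225 = 7.29 mmol.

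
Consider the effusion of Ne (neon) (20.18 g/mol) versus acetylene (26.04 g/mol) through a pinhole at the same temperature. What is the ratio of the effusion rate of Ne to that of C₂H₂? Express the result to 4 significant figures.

Since effusion rate ∝ 1/√M, rate_Ne/rate_C₂H₂ = √(M_C₂H₂/M_Ne) = √(26.04/20.18) = √1.290 = 1.136.

1.136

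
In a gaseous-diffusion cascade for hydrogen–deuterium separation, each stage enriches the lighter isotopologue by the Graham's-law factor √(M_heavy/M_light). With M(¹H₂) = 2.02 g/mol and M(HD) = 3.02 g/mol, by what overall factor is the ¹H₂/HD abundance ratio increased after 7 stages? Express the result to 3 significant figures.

The single-stage factor is √(M_heavy/M_light), so 7 stages give [√(3.02/2.02)]^7 = (3.02/2.02)^(7/2).
= 1.49505^(7/2) = 4.09.

4.09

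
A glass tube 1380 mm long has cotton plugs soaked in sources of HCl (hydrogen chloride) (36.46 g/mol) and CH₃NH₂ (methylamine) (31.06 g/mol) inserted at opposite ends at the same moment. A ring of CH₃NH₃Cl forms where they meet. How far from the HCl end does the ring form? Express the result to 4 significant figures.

The fronts meet when d_HCl + d_CH₃NH₂ = L with d_HCl/d_CH₃NH₂ = √(M_CH₃NH₂/M_HCl) (Graham's law). Here √(M_CH₃NH₂/M_HCl) = √(31.06/36.46) = 0.9230.
With d_HCl + d_CH₃NH₂ = 1380 mm, d_CH₃NH₂ = 1380/(1 + 0.9230) = 717.6 mm.
d_HCl = 1380 − 717.6 = 662.4 mm.

662.4 mm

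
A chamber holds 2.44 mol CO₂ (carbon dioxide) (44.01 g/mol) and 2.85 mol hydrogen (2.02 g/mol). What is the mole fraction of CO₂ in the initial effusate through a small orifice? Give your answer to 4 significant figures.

0.1550

Each component's effusion rate ∝ (its partial pressure)·(1/√M) ∝ n_i/√M_i.
Mole fraction of CO₂ in the effusate = (n_CO₂/√M_CO₂) / (n_CO₂/√M_CO₂ + n_H₂/√M_H₂)
= (2.44/√44.01) / (2.44/√44.01 + 2.85/√2.02) = 0.3678/(0.3678 + 2.005) = 0.1550.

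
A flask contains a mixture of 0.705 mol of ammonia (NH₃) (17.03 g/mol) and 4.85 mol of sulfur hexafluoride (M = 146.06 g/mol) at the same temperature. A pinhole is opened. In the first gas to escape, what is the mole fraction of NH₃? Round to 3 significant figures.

0.299

Effusion rate of each component ∝ n_i/√M_i (partial pressure × 1/√M).
So x_NH₃ in the escaping gas = (n_NH₃/√M_NH₃) / Σ(n_i/√M_i)
= (0.705/√17.03) / (0.705/√17.03 + 4.85/√146.06) = 0.1708/(0.1708 + 0.4013) = 0.299.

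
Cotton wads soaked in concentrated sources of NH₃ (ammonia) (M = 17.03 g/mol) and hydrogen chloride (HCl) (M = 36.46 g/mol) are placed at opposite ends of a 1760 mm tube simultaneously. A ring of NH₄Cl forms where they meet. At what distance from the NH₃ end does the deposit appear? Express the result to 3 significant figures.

Graham's law gives d_NH₃/d_HCl = rate_NH₃/rate_HCl = √(M_HCl/M_NH₃) = √(36.46/17.03) = 1.463.
With d_NH₃ + d_HCl = 1760 mm, d_HCl = 1760/(1 + 1.463) = 714.5 mm.
d_NH₃ = 1760 − 714.5 = 1050 mm.

1050 mm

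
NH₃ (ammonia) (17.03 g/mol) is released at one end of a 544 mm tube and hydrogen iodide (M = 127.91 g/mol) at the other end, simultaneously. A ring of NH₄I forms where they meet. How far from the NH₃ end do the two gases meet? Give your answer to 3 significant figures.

Graham's law gives d_NH₃/d_HI = rate_NH₃/rate_HI = √(M_HI/M_NH₃) = √(127.91/17.03) = 2.741.
With d_NH₃ + d_HI = 544 mm, d_HI = 544/(1 + 2.741) = 145.4 mm.
d_NH₃ = 544 − 145.4 = 399 mm.

399 mm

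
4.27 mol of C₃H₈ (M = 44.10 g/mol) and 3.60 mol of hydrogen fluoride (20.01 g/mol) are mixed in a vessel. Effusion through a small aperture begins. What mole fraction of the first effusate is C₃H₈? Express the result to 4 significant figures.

0.4441

Rate_i ∝ x_i/√M_i (Graham's law weighted by mole fraction), so the effusate composition follows n_i/√M_i.
x_C₃H₈(eff) = (n_C₃H₈/√M_C₃H₈) / (n_C₃H₈/√M_C₃H₈ + n_HF/√M_HF)
= (4.27/√44.10) / (4.27/√44.10 + 3.60/√20.01) = 0.6430/(0.6430 + 0.8048) = 0.4441.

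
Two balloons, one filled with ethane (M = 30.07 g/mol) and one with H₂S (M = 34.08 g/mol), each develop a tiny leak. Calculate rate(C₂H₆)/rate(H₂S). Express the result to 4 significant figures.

Using Graham's law: rate_C₂H₆/rate_H₂S = √(M_H₂S/M_C₂H₆) = √(34.08/30.07) = √1.133 = 1.065.

1.065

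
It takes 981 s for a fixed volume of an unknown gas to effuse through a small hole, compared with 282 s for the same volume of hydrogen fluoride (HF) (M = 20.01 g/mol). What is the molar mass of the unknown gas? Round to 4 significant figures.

242.2 g/mol

From Graham's law, t_X/t_HF = √(M_X/M_HF).
981/282 = 3.479 = √(M_X/20.01)
M_X = 20.01 × 3.479² = 20.01 × 12.10 = 242.2 g/mol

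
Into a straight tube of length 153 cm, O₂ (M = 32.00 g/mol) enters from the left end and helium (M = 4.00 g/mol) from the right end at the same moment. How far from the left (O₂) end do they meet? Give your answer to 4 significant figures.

39.96 cm

Distances travelled in equal time are proportional to diffusion rates, so d_O₂/d_He = √(M_He/M_O₂) = √(4.00/32.00) = 0.3536.
With d_O₂ + d_He = 153 cm, d_He = 153/(1 + 0.3536) = 113.0 cm.
d_O₂ = 153 − 113.0 = 39.96 cm.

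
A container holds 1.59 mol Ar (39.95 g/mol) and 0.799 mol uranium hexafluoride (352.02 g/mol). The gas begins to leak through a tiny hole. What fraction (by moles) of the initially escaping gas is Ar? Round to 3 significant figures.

Rate_i ∝ x_i/√M_i (Graham's law weighted by mole fraction), so the effusate composition follows n_i/√M_i.
Mole fraction of Ar in the effusate = (n_Ar/√M_Ar) / (n_Ar/√M_Ar + n_UF₆/√M_UF₆)
= (1.59/√39.95) / (1.59/√39.95 + 0.799/√352.02) = 0.2516/(0.2516 + 0.04259) = 0.855.

0.855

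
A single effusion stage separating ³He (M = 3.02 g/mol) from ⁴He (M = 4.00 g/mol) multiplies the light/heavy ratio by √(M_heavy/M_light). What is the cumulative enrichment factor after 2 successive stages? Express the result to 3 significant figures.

Overall factor = α^2 with α = √(4.00/3.02), i.e. (4.00/3.02)^(2/2).
= 1.32450^1 = 1.32.

1.32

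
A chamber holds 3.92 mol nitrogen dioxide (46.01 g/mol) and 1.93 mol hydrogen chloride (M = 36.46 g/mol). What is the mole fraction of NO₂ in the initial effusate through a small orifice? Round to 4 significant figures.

Each component's effusion rate ∝ (its partial pressure)·(1/√M) ∝ n_i/√M_i.
So x_NO₂ in the escaping gas = (n_NO₂/√M_NO₂) / Σ(n_i/√M_i)
= (3.92/√46.01) / (3.92/√46.01 + 1.93/√36.46) = 0.5779/(0.5779 + 0.3196) = 0.6439.

0.6439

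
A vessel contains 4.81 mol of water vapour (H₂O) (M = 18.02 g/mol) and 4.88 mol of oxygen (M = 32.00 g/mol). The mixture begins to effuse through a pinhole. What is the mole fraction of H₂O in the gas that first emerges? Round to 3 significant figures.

Effusion rate of each component ∝ n_i/√M_i (partial pressure × 1/√M).
Mole fraction of H₂O in the effusate = (n_H₂O/√M_H₂O) / (n_H₂O/√M_H₂O + n_O₂/√M_O₂)
= (4.81/√18.02) / (4.81/√18.02 + 4.88/√32.00) = 1.133/(1.133 + 0.8627) = 0.568.

0.568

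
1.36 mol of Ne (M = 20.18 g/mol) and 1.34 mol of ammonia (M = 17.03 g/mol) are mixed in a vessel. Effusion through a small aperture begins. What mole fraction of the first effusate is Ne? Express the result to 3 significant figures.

Each component's effusion rate ∝ (its partial pressure)·(1/√M) ∝ n_i/√M_i.
Mole fraction of Ne in the effusate = (n_Ne/√M_Ne) / (n_Ne/√M_Ne + n_NH₃/√M_NH₃)
= (1.36/√20.18) / (1.36/√20.18 + 1.34/√17.03) = 0.3027/(0.3027 + 0.3247) = 0.482.

0.482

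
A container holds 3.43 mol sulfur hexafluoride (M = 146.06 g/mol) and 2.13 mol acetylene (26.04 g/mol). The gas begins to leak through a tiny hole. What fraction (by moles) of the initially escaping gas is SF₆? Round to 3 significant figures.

0.405

Effusion rate of each component ∝ n_i/√M_i (partial pressure × 1/√M).
So x_SF₆ in the escaping gas = (n_SF₆/√M_SF₆) / Σ(n_i/√M_i)
= (3.43/√146.06) / (3.43/√146.06 + 2.13/√26.04) = 0.2838/(0.2838 + 0.4174) = 0.405.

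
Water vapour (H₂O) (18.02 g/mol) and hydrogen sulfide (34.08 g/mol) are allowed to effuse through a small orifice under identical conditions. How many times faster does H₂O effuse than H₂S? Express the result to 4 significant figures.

1.375

Since effusion rate ∝ 1/√M, rate_H₂O/rate_H₂S = √(M_H₂S/M_H₂O) = √(34.08/18.02) = √1.891 = 1.375.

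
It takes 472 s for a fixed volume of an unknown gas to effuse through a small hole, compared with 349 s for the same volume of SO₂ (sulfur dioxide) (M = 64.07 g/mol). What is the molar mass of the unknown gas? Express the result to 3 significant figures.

Using Graham's law: t_X/t_SO₂ = √(M_X/M_SO₂).
472/349 = 1.352 = √(M_X/64.07)
M_X = 64.07 × 1.352² = 64.07 × 1.829 = 117 g/mol

117 g/mol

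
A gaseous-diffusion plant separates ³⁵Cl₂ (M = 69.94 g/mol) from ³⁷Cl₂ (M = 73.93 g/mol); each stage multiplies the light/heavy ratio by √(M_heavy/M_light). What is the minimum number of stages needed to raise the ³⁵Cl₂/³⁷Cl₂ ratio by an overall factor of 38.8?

132

Single-stage factor α = √(73.93/69.94), so ln α = ½ ln(1.05705) = 0.02774.
Need α^N ≥ 38.8 ⇒ N ≥ ln(38.8) / ln α = 3.658 / 0.02774 = 131.88.
Minimum whole number of stages: N = 132.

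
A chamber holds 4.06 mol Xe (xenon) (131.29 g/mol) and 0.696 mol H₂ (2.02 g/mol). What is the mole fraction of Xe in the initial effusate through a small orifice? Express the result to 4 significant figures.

0.4198

The effusion rate of species i is ∝ p_i/√M_i ∝ n_i/√M_i.
So x_Xe in the escaping gas = (n_Xe/√M_Xe) / Σ(n_i/√M_i)
= (4.06/√131.29) / (4.06/√131.29 + 0.696/√2.02) = 0.3543/(0.3543 + 0.4897) = 0.4198.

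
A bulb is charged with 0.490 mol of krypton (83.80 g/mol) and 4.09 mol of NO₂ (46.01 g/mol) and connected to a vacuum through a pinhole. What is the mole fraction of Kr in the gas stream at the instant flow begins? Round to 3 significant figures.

0.0815

Effusion rate of each component ∝ n_i/√M_i (partial pressure × 1/√M).
Mole fraction of Kr in the effusate = (n_Kr/√M_Kr) / (n_Kr/√M_Kr + n_NO₂/√M_NO₂)
= (0.490/√83.80) / (0.490/√83.80 + 4.09/√46.01) = 0.05353/(0.05353 + 0.6030) = 0.0815.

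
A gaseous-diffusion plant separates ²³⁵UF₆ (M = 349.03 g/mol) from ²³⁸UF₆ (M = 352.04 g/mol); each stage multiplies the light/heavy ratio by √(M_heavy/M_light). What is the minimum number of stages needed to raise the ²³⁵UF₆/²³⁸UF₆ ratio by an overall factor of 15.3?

Single-stage factor α = √(352.04/349.03), so ln α = ½ ln(1.00862) = 0.004293.
Need α^N ≥ 15.3 ⇒ N ≥ ln(15.3) / ln α = 2.728 / 0.004293 = 635.35.
So at least 636 stages are needed.

636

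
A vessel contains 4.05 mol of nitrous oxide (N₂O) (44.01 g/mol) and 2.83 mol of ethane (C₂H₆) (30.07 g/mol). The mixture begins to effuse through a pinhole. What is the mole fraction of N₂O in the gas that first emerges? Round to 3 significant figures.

The effusion rate of species i is ∝ p_i/√M_i ∝ n_i/√M_i.
So x_N₂O in the escaping gas = (n_N₂O/√M_N₂O) / Σ(n_i/√M_i)
= (4.05/√44.01) / (4.05/√44.01 + 2.83/√30.07) = 0.6105/(0.6105 + 0.5161) = 0.542.

0.542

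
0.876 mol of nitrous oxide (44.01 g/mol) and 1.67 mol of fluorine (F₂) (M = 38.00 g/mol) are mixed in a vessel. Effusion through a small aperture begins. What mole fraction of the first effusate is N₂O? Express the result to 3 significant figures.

0.328

Each component's effusion rate ∝ (its partial pressure)·(1/√M) ∝ n_i/√M_i.
So x_N₂O in the escaping gas = (n_N₂O/√M_N₂O) / Σ(n_i/√M_i)
= (0.876/√44.01) / (0.876/√44.01 + 1.67/√38.00) = 0.1320/(0.1320 + 0.2709) = 0.328.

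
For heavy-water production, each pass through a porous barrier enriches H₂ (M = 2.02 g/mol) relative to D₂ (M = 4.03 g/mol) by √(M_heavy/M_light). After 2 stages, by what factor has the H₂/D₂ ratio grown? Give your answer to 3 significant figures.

2.00

Each stage multiplies the ratio by α = √(4.03/2.02), so after 2 stages the overall factor is α^2 = (4.03/2.02)^(2/2).
= 1.99505^1 = 2.00.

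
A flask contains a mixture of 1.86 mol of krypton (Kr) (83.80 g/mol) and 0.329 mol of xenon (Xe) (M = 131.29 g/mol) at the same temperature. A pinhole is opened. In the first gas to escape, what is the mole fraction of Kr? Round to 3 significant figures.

Each component's effusion rate ∝ (its partial pressure)·(1/√M) ∝ n_i/√M_i.
x_Kr(eff) = (n_Kr/√M_Kr) / (n_Kr/√M_Kr + n_Xe/√M_Xe)
= (1.86/√83.80) / (1.86/√83.80 + 0.329/√131.29) = 0.2032/(0.2032 + 0.02871) = 0.876.

0.876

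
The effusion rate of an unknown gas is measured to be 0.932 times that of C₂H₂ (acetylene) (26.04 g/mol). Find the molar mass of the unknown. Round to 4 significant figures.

29.98 g/mol

Graham's law gives rate_X/rate_C₂H₂ = √(M_C₂H₂/M_X).
0.932 = √(26.04/M_X)
M_X = 26.04 / 0.932² = 26.04 / 0.8686 = 29.98 g/mol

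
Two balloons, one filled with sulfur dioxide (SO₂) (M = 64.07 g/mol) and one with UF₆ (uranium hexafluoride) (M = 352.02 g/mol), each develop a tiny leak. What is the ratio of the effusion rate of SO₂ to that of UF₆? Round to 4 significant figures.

2.344

Graham's law gives rate_SO₂/rate_UF₆ = √(M_UF₆/M_SO₂) = √(352.02/64.07) = √5.494 = 2.344.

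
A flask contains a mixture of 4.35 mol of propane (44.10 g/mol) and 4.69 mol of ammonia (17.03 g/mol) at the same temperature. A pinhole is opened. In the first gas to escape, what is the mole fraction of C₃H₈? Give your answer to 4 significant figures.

0.3656

Each component's effusion rate ∝ (its partial pressure)·(1/√M) ∝ n_i/√M_i.
So x_C₃H₈ in the escaping gas = (n_C₃H₈/√M_C₃H₈) / Σ(n_i/√M_i)
= (4.35/√44.10) / (4.35/√44.10 + 4.69/√17.03) = 0.6550/(0.6550 + 1.136) = 0.3656.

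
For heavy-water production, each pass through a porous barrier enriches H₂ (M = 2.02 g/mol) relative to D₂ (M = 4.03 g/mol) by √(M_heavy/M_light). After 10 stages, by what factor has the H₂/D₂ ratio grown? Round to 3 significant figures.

Each stage multiplies the ratio by α = √(4.03/2.02), so after 10 stages the overall factor is α^10 = (4.03/2.02)^(10/2).
= 1.99505^5 = 31.6.

31.6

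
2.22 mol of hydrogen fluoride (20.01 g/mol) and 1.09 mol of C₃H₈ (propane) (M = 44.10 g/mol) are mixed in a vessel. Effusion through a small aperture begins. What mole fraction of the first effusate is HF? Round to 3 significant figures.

0.751

Rate_i ∝ x_i/√M_i (Graham's law weighted by mole fraction), so the effusate composition follows n_i/√M_i.
x_HF(eff) = (n_HF/√M_HF) / (n_HF/√M_HF + n_C₃H₈/√M_C₃H₈)
= (2.22/√20.01) / (2.22/√20.01 + 1.09/√44.10) = 0.4963/(0.4963 + 0.1641) = 0.751.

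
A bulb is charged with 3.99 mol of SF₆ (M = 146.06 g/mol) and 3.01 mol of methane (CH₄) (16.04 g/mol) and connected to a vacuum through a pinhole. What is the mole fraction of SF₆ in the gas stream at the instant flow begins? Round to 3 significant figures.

Each component's effusion rate ∝ (its partial pressure)·(1/√M) ∝ n_i/√M_i.
So x_SF₆ in the escaping gas = (n_SF₆/√M_SF₆) / Σ(n_i/√M_i)
= (3.99/√146.06) / (3.99/√146.06 + 3.01/√16.04) = 0.3301/(0.3301 + 0.7516) = 0.305.

0.305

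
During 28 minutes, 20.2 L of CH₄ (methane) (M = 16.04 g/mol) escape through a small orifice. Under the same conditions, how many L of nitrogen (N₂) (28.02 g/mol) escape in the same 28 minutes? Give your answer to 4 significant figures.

15.28 L

From Graham's law, rate_N₂/rate_CH₄ = √(M_CH₄/M_N₂) = √(16.04/28.02) = √0.5724 = 0.7566.
So the volume for N₂ is 20.2 × 0.7566 = 15.28 L.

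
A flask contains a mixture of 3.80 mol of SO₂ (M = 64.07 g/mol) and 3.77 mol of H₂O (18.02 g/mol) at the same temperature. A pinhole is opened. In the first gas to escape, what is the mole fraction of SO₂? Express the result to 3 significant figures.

0.348

Rate_i ∝ x_i/√M_i (Graham's law weighted by mole fraction), so the effusate composition follows n_i/√M_i.
x_SO₂(eff) = (n_SO₂/√M_SO₂) / (n_SO₂/√M_SO₂ + n_H₂O/√M_H₂O)
= (3.80/√64.07) / (3.80/√64.07 + 3.77/√18.02) = 0.4747/(0.4747 + 0.8881) = 0.348.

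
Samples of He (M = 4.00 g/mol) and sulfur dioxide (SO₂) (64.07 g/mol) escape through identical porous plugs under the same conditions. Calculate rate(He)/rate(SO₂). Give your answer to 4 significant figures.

4.002

By Graham's law, rate_He/rate_SO₂ = √(M_SO₂/M_He) = √(64.07/4.00) = √16.02 = 4.002.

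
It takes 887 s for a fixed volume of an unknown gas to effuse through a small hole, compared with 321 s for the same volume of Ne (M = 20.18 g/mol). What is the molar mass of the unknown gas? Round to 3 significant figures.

Using Graham's law: t_X/t_Ne = √(M_X/M_Ne).
887/321 = 2.763 = √(M_X/20.18)
M_X = 20.18 × 2.763² = 20.18 × 7.635 = 154 g/mol

154 g/mol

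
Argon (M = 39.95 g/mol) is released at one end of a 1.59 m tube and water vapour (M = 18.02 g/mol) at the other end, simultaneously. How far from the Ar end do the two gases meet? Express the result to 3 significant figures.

0.639 m

Distances travelled in equal time are proportional to diffusion rates, so d_Ar/d_H₂O = √(M_H₂O/M_Ar) = √(18.02/39.95) = 0.6716.
With d_Ar + d_H₂O = 1.59 m, d_H₂O = 1.59/(1 + 0.6716) = 0.9512 m.
d_Ar = 1.59 − 0.9512 = 0.639 m.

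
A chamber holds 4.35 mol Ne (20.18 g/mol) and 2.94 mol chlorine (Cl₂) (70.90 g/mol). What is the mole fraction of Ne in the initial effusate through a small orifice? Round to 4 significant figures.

0.7350

Each component's effusion rate ∝ (its partial pressure)·(1/√M) ∝ n_i/√M_i.
x_Ne(eff) = (n_Ne/√M_Ne) / (n_Ne/√M_Ne + n_Cl₂/√M_Cl₂)
= (4.35/√20.18) / (4.35/√20.18 + 2.94/√70.90) = 0.9683/(0.9683 + 0.3492) = 0.7350.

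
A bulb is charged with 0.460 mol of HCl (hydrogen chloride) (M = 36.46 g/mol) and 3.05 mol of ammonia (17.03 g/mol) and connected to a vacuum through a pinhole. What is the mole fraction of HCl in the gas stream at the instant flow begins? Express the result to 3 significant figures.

Effusion rate of each component ∝ n_i/√M_i (partial pressure × 1/√M).
Mole fraction of HCl in the effusate = (n_HCl/√M_HCl) / (n_HCl/√M_HCl + n_NH₃/√M_NH₃)
= (0.460/√36.46) / (0.460/√36.46 + 3.05/√17.03) = 0.07618/(0.07618 + 0.7391) = 0.0934.

0.0934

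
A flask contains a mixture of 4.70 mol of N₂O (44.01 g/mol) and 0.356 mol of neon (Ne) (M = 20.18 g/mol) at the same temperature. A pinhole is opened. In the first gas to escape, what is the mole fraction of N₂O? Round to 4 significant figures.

0.8994

Rate_i ∝ x_i/√M_i (Graham's law weighted by mole fraction), so the effusate composition follows n_i/√M_i.
Mole fraction of N₂O in the effusate = (n_N₂O/√M_N₂O) / (n_N₂O/√M_N₂O + n_Ne/√M_Ne)
= (4.70/√44.01) / (4.70/√44.01 + 0.356/√20.18) = 0.7085/(0.7085 + 0.07925) = 0.8994.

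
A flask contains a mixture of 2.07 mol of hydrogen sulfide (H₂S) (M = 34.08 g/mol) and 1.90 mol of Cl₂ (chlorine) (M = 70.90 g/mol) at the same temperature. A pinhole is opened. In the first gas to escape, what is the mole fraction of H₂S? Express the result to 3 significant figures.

Effusion rate of each component ∝ n_i/√M_i (partial pressure × 1/√M).
Mole fraction of H₂S in the effusate = (n_H₂S/√M_H₂S) / (n_H₂S/√M_H₂S + n_Cl₂/√M_Cl₂)
= (2.07/√34.08) / (2.07/√34.08 + 1.90/√70.90) = 0.3546/(0.3546 + 0.2256) = 0.611.

0.611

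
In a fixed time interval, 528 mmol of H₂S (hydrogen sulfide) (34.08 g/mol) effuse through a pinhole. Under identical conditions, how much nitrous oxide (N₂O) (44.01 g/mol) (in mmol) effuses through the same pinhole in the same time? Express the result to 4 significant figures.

464.6 mmol

Graham's law gives rate_N₂O/rate_H₂S = √(M_H₂S/M_N₂O) = √(34.08/44.01) = √0.7744 = 0.8800.
So the amount for N₂O is 528 × 0.8800 = 464.6 mmol.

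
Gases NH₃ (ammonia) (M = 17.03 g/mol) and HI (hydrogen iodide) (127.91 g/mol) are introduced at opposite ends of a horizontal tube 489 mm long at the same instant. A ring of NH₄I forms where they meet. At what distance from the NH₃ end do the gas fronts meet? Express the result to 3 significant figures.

358 mm

Distances travelled in equal time are proportional to diffusion rates, so d_NH₃/d_HI = √(M_HI/M_NH₃) = √(127.91/17.03) = 2.741.
With d_NH₃ + d_HI = 489 mm, d_HI = 489/(1 + 2.741) = 130.7 mm.
d_NH₃ = 489 − 130.7 = 358 mm.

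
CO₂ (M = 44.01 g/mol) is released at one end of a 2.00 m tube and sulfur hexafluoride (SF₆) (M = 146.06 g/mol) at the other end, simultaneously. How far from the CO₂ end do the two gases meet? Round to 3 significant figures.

Graham's law gives d_CO₂/d_SF₆ = rate_CO₂/rate_SF₆ = √(M_SF₆/M_CO₂) = √(146.06/44.01) = 1.822.
With d_CO₂ + d_SF₆ = 2.00 m, d_SF₆ = 2.00/(1 + 1.822) = 0.7088 m.
d_CO₂ = 2.00 − 0.7088 = 1.29 m.

1.29 m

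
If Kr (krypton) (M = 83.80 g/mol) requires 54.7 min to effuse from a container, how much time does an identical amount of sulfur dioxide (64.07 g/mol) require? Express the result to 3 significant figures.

From Graham's law, t_SO₂/t_Kr = √(M_SO₂/M_Kr) = √(64.07/83.80) = √0.7646 = 0.8744.
So the time for SO₂ is 54.7 × 0.8744 = 47.8 min.

47.8 min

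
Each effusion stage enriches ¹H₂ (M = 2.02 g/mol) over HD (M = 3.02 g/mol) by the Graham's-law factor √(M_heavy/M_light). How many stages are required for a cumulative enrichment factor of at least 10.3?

Per stage α = (3.02/2.02)^(1/2) = 1.49505^0.5, giving ln α = 0.2011.
Need α^N ≥ 10.3 ⇒ N ≥ ln(10.3) / ln α = 2.332 / 0.2011 = 11.60.
Rounding up, N = 12 stages.

12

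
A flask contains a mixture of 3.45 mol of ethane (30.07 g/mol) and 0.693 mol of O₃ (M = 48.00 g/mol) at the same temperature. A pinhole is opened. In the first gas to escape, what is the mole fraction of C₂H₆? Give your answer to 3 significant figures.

The effusion rate of species i is ∝ p_i/√M_i ∝ n_i/√M_i.
Mole fraction of C₂H₆ in the effusate = (n_C₂H₆/√M_C₂H₆) / (n_C₂H₆/√M_C₂H₆ + n_O₃/√M_O₃)
= (3.45/√30.07) / (3.45/√30.07 + 0.693/√48.00) = 0.6291/(0.6291 + 0.1000) = 0.863.

0.863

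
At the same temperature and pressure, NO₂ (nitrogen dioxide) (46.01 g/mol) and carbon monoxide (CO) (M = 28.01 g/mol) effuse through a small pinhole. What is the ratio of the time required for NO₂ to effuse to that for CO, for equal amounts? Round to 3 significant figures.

From Graham's law, t_NO₂/t_CO = √(M_NO₂/M_CO) = √(46.01/28.01) = √1.643 = 1.28.

1.28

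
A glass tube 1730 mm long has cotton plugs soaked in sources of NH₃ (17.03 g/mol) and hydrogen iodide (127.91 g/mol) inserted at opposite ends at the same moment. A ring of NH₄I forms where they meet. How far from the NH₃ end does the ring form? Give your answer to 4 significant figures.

1268 mm

In equal time, each gas travels a distance ∝ its rate ∝ 1/√M, so d_NH₃/d_HI = √(M_HI/M_NH₃) = √(127.91/17.03) = 2.741.
With d_NH₃ + d_HI = 1730 mm, d_HI = 1730/(1 + 2.741) = 462.5 mm.
d_NH₃ = 1730 − 462.5 = 1268 mm.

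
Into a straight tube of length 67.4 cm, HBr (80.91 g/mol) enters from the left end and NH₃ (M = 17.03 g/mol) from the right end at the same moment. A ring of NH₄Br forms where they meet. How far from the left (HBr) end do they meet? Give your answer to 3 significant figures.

Graham's law gives d_HBr/d_NH₃ = rate_HBr/rate_NH₃ = √(M_NH₃/M_HBr) = √(17.03/80.91) = 0.4588.
With d_HBr + d_NH₃ = 67.4 cm, d_NH₃ = 67.4/(1 + 0.4588) = 46.20 cm.
d_HBr = 67.4 − 46.20 = 21.2 cm.

21.2 cm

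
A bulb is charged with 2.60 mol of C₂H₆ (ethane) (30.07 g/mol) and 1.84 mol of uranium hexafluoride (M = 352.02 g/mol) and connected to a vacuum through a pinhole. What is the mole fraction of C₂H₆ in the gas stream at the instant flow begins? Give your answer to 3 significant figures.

0.829

Effusion rate of each component ∝ n_i/√M_i (partial pressure × 1/√M).
So x_C₂H₆ in the escaping gas = (n_C₂H₆/√M_C₂H₆) / Σ(n_i/√M_i)
= (2.60/√30.07) / (2.60/√30.07 + 1.84/√352.02) = 0.4741/(0.4741 + 0.09807) = 0.829.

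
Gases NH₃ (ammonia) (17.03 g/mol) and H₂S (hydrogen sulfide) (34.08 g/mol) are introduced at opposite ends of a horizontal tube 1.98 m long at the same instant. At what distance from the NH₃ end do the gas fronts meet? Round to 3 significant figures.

Distances travelled in equal time are proportional to diffusion rates, so d_NH₃/d_H₂S = √(M_H₂S/M_NH₃) = √(34.08/17.03) = 1.415.
With d_NH₃ + d_H₂S = 1.98 m, d_H₂S = 1.98/(1 + 1.415) = 0.8200 m.
d_NH₃ = 1.98 − 0.8200 = 1.16 m.

1.16 m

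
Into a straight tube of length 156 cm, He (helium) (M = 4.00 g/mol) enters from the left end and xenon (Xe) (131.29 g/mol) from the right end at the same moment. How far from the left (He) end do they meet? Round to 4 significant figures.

Distances travelled in equal time are proportional to diffusion rates, so d_He/d_Xe = √(M_Xe/M_He) = √(131.29/4.00) = 5.729.
With d_He + d_Xe = 156 cm, d_Xe = 156/(1 + 5.729) = 23.18 cm.
d_He = 156 − 23.18 = 132.8 cm.

132.8 cm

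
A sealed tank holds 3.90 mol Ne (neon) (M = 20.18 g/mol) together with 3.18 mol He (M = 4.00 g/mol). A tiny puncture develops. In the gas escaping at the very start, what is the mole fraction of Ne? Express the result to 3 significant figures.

0.353

Rate_i ∝ x_i/√M_i (Graham's law weighted by mole fraction), so the effusate composition follows n_i/√M_i.
Mole fraction of Ne in the effusate = (n_Ne/√M_Ne) / (n_Ne/√M_Ne + n_He/√M_He)
= (3.90/√20.18) / (3.90/√20.18 + 3.18/√4.00) = 0.8682/(0.8682 + 1.590) = 0.353.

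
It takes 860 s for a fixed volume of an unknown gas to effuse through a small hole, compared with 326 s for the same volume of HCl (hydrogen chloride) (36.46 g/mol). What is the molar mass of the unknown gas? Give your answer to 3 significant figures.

Since effusion rate ∝ 1/√M, t_X/t_HCl = √(M_X/M_HCl).
860/326 = 2.638 = √(M_X/36.46)
M_X = 36.46 × 2.638² = 36.46 × 6.959 = 254 g/mol

254 g/mol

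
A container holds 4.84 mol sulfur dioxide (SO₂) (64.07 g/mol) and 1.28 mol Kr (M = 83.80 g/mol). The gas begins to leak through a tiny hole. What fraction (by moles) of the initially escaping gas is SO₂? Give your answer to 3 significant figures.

0.812

Rate_i ∝ x_i/√M_i (Graham's law weighted by mole fraction), so the effusate composition follows n_i/√M_i.
So x_SO₂ in the escaping gas = (n_SO₂/√M_SO₂) / Σ(n_i/√M_i)
= (4.84/√64.07) / (4.84/√64.07 + 1.28/√83.80) = 0.6047/(0.6047 + 0.1398) = 0.812.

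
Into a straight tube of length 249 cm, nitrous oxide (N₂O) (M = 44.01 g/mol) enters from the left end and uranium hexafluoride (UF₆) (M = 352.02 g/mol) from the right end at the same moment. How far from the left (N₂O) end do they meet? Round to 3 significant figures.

184 cm

In equal time, each gas travels a distance ∝ its rate ∝ 1/√M, so d_N₂O/d_UF₆ = √(M_UF₆/M_N₂O) = √(352.02/44.01) = 2.828.
With d_N₂O + d_UF₆ = 249 cm, d_UF₆ = 249/(1 + 2.828) = 65.04 cm.
d_N₂O = 249 − 65.04 = 184 cm.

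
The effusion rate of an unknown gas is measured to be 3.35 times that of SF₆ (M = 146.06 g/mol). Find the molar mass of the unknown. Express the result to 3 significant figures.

13.0 g/mol

By Graham's law, rate_X/rate_SF₆ = √(M_SF₆/M_X).
3.35 = √(146.06/M_X)
M_X = 146.06 / 3.35² = 146.06 / 11.22 = 13.0 g/mol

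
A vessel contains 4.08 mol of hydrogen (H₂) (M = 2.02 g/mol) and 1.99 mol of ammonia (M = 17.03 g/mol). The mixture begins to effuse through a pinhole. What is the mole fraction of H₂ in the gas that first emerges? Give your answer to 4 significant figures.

0.8562

Rate_i ∝ x_i/√M_i (Graham's law weighted by mole fraction), so the effusate composition follows n_i/√M_i.
x_H₂(eff) = (n_H₂/√M_H₂) / (n_H₂/√M_H₂ + n_NH₃/√M_NH₃)
= (4.08/√2.02) / (4.08/√2.02 + 1.99/√17.03) = 2.871/(2.871 + 0.4822) = 0.8562.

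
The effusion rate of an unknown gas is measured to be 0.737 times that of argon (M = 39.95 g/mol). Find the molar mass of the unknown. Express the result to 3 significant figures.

73.5 g/mol

Since effusion rate ∝ 1/√M, rate_X/rate_Ar = √(M_Ar/M_X).
0.737 = √(39.95/M_X)
M_X = 39.95 / 0.737² = 39.95 / 0.5432 = 73.5 g/mol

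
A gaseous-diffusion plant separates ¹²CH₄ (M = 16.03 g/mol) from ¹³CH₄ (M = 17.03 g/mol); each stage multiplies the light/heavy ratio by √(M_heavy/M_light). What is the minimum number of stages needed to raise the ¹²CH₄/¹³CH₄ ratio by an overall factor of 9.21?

74

Single-stage factor α = √(17.03/16.03), so ln α = ½ ln(1.06238) = 0.03026.
Need α^N ≥ 9.21 ⇒ N ≥ ln(9.21) / ln α = 2.220 / 0.03026 = 73.38.
So at least 74 stages are needed.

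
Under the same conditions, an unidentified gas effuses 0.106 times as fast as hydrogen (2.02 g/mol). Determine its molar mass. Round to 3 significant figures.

Since effusion rate ∝ 1/√M, rate_X/rate_H₂ = √(M_H₂/M_X).
0.106 = √(2.02/M_X)
M_X = 2.02 / 0.106² = 2.02 / 0.01124 = 180 g/mol

180 g/mol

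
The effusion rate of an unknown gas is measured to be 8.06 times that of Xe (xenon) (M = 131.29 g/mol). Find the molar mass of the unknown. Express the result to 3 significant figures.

From Graham's law, rate_X/rate_Xe = √(M_Xe/M_X).
8.06 = √(131.29/M_X)
M_X = 131.29 / 8.06² = 131.29 / 64.96 = 2.02 g/mol

2.02 g/mol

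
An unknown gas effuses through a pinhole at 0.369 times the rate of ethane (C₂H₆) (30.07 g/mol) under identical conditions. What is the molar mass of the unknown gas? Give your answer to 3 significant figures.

From Graham's law, rate_X/rate_C₂H₆ = √(M_C₂H₆/M_X).
0.369 = √(30.07/M_X)
M_X = 30.07 / 0.369² = 30.07 / 0.1362 = 221 g/mol

221 g/mol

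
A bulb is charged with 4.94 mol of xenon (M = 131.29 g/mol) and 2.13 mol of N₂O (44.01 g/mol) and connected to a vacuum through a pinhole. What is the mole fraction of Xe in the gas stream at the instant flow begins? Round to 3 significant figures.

Each component's effusion rate ∝ (its partial pressure)·(1/√M) ∝ n_i/√M_i.
x_Xe(eff) = (n_Xe/√M_Xe) / (n_Xe/√M_Xe + n_N₂O/√M_N₂O)
= (4.94/√131.29) / (4.94/√131.29 + 2.13/√44.01) = 0.4311/(0.4311 + 0.3211) = 0.573.

0.573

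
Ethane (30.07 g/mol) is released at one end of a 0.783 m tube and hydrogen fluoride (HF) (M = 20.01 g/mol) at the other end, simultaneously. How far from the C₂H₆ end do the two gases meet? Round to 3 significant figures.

0.352 m

Graham's law gives d_C₂H₆/d_HF = rate_C₂H₆/rate_HF = √(M_HF/M_C₂H₆) = √(20.01/30.07) = 0.8157.
With d_C₂H₆ + d_HF = 0.783 m, d_HF = 0.783/(1 + 0.8157) = 0.4312 m.
d_C₂H₆ = 0.783 − 0.4312 = 0.352 m.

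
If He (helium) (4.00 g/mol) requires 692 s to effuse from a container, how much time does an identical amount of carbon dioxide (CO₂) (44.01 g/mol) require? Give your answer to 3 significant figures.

From Graham's law, t_CO₂/t_He = √(M_CO₂/M_He) = √(44.01/4.00) = √11.00 = 3.317.
So the time for CO₂ is 692 × 3.317 = 2300 s.

2300 s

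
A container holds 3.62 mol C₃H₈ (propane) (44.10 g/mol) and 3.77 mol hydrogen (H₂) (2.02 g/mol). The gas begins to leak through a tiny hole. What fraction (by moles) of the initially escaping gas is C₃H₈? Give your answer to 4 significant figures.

0.1705

Each component's effusion rate ∝ (its partial pressure)·(1/√M) ∝ n_i/√M_i.
x_C₃H₈(eff) = (n_C₃H₈/√M_C₃H₈) / (n_C₃H₈/√M_C₃H₈ + n_H₂/√M_H₂)
= (3.62/√44.10) / (3.62/√44.10 + 3.77/√2.02) = 0.5451/(0.5451 + 2.653) = 0.1705.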